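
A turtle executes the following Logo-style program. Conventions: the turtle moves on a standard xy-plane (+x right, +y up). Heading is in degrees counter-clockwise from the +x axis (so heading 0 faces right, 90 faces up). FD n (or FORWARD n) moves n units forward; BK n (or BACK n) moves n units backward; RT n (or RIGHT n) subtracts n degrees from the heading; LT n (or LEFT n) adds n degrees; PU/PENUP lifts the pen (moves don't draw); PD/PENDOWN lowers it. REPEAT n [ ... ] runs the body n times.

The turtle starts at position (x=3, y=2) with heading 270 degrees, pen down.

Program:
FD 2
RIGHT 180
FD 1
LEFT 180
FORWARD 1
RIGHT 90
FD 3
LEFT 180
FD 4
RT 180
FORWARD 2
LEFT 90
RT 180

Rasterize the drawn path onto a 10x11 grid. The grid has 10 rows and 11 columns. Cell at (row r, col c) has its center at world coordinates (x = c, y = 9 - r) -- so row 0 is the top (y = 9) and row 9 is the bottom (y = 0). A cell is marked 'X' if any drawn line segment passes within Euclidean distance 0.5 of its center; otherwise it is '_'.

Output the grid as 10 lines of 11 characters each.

Answer: ___________
___________
___________
___________
___________
___________
___________
___X_______
___X_______
XXXXX______

Derivation:
Segment 0: (3,2) -> (3,0)
Segment 1: (3,0) -> (3,1)
Segment 2: (3,1) -> (3,0)
Segment 3: (3,0) -> (-0,0)
Segment 4: (-0,0) -> (4,-0)
Segment 5: (4,-0) -> (2,-0)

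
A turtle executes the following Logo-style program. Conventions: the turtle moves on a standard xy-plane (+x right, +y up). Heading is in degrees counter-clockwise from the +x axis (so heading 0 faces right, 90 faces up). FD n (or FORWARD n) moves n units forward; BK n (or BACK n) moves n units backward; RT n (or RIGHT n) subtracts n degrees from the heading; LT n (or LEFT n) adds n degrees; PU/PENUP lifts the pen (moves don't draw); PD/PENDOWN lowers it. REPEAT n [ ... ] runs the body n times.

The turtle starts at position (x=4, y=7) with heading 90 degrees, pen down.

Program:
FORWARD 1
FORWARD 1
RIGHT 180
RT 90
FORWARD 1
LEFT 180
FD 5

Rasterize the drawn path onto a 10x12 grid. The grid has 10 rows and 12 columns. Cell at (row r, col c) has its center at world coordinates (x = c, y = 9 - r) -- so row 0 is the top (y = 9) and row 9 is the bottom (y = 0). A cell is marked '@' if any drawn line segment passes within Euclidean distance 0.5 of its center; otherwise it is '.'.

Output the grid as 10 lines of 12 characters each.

Segment 0: (4,7) -> (4,8)
Segment 1: (4,8) -> (4,9)
Segment 2: (4,9) -> (3,9)
Segment 3: (3,9) -> (8,9)

Answer: ...@@@@@@...
....@.......
....@.......
............
............
............
............
............
............
............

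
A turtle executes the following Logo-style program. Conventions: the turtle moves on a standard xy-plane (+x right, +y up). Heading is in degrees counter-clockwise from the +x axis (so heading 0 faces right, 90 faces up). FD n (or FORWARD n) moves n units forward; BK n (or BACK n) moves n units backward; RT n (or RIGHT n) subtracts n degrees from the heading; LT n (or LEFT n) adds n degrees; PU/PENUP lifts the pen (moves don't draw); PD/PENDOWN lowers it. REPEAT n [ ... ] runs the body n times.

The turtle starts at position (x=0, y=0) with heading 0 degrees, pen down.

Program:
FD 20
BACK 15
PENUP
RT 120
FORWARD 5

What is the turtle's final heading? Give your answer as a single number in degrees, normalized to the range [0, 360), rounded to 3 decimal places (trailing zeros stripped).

Answer: 240

Derivation:
Executing turtle program step by step:
Start: pos=(0,0), heading=0, pen down
FD 20: (0,0) -> (20,0) [heading=0, draw]
BK 15: (20,0) -> (5,0) [heading=0, draw]
PU: pen up
RT 120: heading 0 -> 240
FD 5: (5,0) -> (2.5,-4.33) [heading=240, move]
Final: pos=(2.5,-4.33), heading=240, 2 segment(s) drawn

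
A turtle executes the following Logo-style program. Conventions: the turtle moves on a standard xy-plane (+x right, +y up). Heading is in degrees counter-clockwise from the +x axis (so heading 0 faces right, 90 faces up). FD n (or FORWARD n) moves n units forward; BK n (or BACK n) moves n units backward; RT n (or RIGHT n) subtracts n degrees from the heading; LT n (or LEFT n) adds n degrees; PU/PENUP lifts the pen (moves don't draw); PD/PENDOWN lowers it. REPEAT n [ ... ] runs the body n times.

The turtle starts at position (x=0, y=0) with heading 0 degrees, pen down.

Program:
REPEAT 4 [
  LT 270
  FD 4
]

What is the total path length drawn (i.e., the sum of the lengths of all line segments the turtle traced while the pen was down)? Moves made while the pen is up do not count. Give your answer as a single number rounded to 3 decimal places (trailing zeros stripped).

Executing turtle program step by step:
Start: pos=(0,0), heading=0, pen down
REPEAT 4 [
  -- iteration 1/4 --
  LT 270: heading 0 -> 270
  FD 4: (0,0) -> (0,-4) [heading=270, draw]
  -- iteration 2/4 --
  LT 270: heading 270 -> 180
  FD 4: (0,-4) -> (-4,-4) [heading=180, draw]
  -- iteration 3/4 --
  LT 270: heading 180 -> 90
  FD 4: (-4,-4) -> (-4,0) [heading=90, draw]
  -- iteration 4/4 --
  LT 270: heading 90 -> 0
  FD 4: (-4,0) -> (0,0) [heading=0, draw]
]
Final: pos=(0,0), heading=0, 4 segment(s) drawn

Segment lengths:
  seg 1: (0,0) -> (0,-4), length = 4
  seg 2: (0,-4) -> (-4,-4), length = 4
  seg 3: (-4,-4) -> (-4,0), length = 4
  seg 4: (-4,0) -> (0,0), length = 4
Total = 16

Answer: 16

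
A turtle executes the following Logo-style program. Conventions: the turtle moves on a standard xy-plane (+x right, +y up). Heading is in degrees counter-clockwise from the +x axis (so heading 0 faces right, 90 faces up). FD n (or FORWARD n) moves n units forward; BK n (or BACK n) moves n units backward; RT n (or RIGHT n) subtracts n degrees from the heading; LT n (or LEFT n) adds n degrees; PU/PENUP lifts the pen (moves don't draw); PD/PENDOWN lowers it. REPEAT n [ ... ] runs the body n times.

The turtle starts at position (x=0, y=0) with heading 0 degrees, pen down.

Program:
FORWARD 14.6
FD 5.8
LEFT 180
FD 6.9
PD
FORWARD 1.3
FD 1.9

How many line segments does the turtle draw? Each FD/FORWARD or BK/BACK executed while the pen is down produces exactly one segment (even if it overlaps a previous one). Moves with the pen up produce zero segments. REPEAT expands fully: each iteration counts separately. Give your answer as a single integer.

Executing turtle program step by step:
Start: pos=(0,0), heading=0, pen down
FD 14.6: (0,0) -> (14.6,0) [heading=0, draw]
FD 5.8: (14.6,0) -> (20.4,0) [heading=0, draw]
LT 180: heading 0 -> 180
FD 6.9: (20.4,0) -> (13.5,0) [heading=180, draw]
PD: pen down
FD 1.3: (13.5,0) -> (12.2,0) [heading=180, draw]
FD 1.9: (12.2,0) -> (10.3,0) [heading=180, draw]
Final: pos=(10.3,0), heading=180, 5 segment(s) drawn
Segments drawn: 5

Answer: 5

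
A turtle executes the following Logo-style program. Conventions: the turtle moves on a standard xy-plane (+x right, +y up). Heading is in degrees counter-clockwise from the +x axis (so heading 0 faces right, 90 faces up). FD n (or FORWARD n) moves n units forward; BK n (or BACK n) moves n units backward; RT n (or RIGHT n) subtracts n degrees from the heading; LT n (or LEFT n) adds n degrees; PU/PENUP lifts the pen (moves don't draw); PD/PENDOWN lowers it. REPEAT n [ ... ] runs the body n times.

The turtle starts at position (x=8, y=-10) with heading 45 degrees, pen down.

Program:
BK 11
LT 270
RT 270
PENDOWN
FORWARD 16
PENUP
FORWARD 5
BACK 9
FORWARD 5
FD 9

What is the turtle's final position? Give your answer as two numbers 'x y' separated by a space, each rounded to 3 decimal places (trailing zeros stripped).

Executing turtle program step by step:
Start: pos=(8,-10), heading=45, pen down
BK 11: (8,-10) -> (0.222,-17.778) [heading=45, draw]
LT 270: heading 45 -> 315
RT 270: heading 315 -> 45
PD: pen down
FD 16: (0.222,-17.778) -> (11.536,-6.464) [heading=45, draw]
PU: pen up
FD 5: (11.536,-6.464) -> (15.071,-2.929) [heading=45, move]
BK 9: (15.071,-2.929) -> (8.707,-9.293) [heading=45, move]
FD 5: (8.707,-9.293) -> (12.243,-5.757) [heading=45, move]
FD 9: (12.243,-5.757) -> (18.607,0.607) [heading=45, move]
Final: pos=(18.607,0.607), heading=45, 2 segment(s) drawn

Answer: 18.607 0.607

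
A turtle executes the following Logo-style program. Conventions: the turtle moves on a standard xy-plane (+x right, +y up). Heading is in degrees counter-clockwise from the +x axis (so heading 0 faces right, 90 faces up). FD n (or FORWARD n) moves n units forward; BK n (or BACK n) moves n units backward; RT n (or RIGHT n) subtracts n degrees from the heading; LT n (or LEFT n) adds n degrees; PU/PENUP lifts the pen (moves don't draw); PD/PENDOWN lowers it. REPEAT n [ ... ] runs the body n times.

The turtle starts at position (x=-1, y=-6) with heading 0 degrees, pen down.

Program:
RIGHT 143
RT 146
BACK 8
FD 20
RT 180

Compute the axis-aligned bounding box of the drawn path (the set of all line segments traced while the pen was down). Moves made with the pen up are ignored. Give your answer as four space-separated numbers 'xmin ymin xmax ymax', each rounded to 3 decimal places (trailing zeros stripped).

Executing turtle program step by step:
Start: pos=(-1,-6), heading=0, pen down
RT 143: heading 0 -> 217
RT 146: heading 217 -> 71
BK 8: (-1,-6) -> (-3.605,-13.564) [heading=71, draw]
FD 20: (-3.605,-13.564) -> (2.907,5.346) [heading=71, draw]
RT 180: heading 71 -> 251
Final: pos=(2.907,5.346), heading=251, 2 segment(s) drawn

Segment endpoints: x in {-3.605, -1, 2.907}, y in {-13.564, -6, 5.346}
xmin=-3.605, ymin=-13.564, xmax=2.907, ymax=5.346

Answer: -3.605 -13.564 2.907 5.346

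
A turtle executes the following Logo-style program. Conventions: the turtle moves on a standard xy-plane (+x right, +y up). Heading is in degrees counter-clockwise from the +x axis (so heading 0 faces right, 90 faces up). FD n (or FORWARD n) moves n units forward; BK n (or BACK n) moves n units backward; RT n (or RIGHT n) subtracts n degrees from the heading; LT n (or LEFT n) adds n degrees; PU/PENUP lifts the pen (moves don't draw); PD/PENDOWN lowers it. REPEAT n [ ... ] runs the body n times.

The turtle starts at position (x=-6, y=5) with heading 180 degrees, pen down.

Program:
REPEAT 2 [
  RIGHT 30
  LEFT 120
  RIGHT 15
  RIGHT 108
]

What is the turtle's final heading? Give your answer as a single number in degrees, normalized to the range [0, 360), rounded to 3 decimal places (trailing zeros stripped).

Answer: 114

Derivation:
Executing turtle program step by step:
Start: pos=(-6,5), heading=180, pen down
REPEAT 2 [
  -- iteration 1/2 --
  RT 30: heading 180 -> 150
  LT 120: heading 150 -> 270
  RT 15: heading 270 -> 255
  RT 108: heading 255 -> 147
  -- iteration 2/2 --
  RT 30: heading 147 -> 117
  LT 120: heading 117 -> 237
  RT 15: heading 237 -> 222
  RT 108: heading 222 -> 114
]
Final: pos=(-6,5), heading=114, 0 segment(s) drawn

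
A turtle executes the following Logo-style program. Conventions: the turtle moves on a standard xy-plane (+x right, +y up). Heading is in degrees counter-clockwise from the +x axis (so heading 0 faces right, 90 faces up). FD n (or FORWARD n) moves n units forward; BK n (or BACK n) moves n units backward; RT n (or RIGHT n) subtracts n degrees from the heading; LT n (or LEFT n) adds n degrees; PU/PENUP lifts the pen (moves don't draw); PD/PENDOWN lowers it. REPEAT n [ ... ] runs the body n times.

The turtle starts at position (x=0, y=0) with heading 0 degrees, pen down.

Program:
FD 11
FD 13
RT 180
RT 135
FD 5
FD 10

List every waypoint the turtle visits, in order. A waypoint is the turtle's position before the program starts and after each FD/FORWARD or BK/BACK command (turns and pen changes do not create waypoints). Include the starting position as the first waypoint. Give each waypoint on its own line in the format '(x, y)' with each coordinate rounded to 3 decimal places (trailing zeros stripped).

Executing turtle program step by step:
Start: pos=(0,0), heading=0, pen down
FD 11: (0,0) -> (11,0) [heading=0, draw]
FD 13: (11,0) -> (24,0) [heading=0, draw]
RT 180: heading 0 -> 180
RT 135: heading 180 -> 45
FD 5: (24,0) -> (27.536,3.536) [heading=45, draw]
FD 10: (27.536,3.536) -> (34.607,10.607) [heading=45, draw]
Final: pos=(34.607,10.607), heading=45, 4 segment(s) drawn
Waypoints (5 total):
(0, 0)
(11, 0)
(24, 0)
(27.536, 3.536)
(34.607, 10.607)

Answer: (0, 0)
(11, 0)
(24, 0)
(27.536, 3.536)
(34.607, 10.607)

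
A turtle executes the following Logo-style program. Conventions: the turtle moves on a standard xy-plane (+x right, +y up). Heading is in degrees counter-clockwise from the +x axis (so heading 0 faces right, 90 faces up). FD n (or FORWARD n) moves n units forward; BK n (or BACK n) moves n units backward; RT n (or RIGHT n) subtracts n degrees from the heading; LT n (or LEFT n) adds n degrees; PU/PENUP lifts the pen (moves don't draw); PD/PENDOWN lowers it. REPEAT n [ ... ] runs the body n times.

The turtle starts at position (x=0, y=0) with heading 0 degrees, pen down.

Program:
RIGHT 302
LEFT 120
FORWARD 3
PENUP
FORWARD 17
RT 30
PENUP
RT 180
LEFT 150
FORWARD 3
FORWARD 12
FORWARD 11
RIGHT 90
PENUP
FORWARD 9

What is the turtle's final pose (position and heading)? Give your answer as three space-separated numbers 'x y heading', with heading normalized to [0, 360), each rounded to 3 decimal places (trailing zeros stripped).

Answer: -24.248 27.88 28

Derivation:
Executing turtle program step by step:
Start: pos=(0,0), heading=0, pen down
RT 302: heading 0 -> 58
LT 120: heading 58 -> 178
FD 3: (0,0) -> (-2.998,0.105) [heading=178, draw]
PU: pen up
FD 17: (-2.998,0.105) -> (-19.988,0.698) [heading=178, move]
RT 30: heading 178 -> 148
PU: pen up
RT 180: heading 148 -> 328
LT 150: heading 328 -> 118
FD 3: (-19.988,0.698) -> (-21.396,3.347) [heading=118, move]
FD 12: (-21.396,3.347) -> (-27.03,13.942) [heading=118, move]
FD 11: (-27.03,13.942) -> (-32.194,23.655) [heading=118, move]
RT 90: heading 118 -> 28
PU: pen up
FD 9: (-32.194,23.655) -> (-24.248,27.88) [heading=28, move]
Final: pos=(-24.248,27.88), heading=28, 1 segment(s) drawn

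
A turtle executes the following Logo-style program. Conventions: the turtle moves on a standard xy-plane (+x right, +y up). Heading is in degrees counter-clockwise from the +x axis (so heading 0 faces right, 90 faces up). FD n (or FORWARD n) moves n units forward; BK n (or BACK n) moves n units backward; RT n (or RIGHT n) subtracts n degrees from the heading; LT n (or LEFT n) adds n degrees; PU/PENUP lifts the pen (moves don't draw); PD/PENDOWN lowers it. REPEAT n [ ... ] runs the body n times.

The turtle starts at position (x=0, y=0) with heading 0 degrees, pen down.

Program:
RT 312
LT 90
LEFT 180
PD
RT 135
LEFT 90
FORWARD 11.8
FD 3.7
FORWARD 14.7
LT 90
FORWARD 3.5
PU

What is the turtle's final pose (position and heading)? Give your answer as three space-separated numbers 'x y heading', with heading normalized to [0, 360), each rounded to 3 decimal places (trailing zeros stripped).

Executing turtle program step by step:
Start: pos=(0,0), heading=0, pen down
RT 312: heading 0 -> 48
LT 90: heading 48 -> 138
LT 180: heading 138 -> 318
PD: pen down
RT 135: heading 318 -> 183
LT 90: heading 183 -> 273
FD 11.8: (0,0) -> (0.618,-11.784) [heading=273, draw]
FD 3.7: (0.618,-11.784) -> (0.811,-15.479) [heading=273, draw]
FD 14.7: (0.811,-15.479) -> (1.581,-30.159) [heading=273, draw]
LT 90: heading 273 -> 3
FD 3.5: (1.581,-30.159) -> (5.076,-29.975) [heading=3, draw]
PU: pen up
Final: pos=(5.076,-29.975), heading=3, 4 segment(s) drawn

Answer: 5.076 -29.975 3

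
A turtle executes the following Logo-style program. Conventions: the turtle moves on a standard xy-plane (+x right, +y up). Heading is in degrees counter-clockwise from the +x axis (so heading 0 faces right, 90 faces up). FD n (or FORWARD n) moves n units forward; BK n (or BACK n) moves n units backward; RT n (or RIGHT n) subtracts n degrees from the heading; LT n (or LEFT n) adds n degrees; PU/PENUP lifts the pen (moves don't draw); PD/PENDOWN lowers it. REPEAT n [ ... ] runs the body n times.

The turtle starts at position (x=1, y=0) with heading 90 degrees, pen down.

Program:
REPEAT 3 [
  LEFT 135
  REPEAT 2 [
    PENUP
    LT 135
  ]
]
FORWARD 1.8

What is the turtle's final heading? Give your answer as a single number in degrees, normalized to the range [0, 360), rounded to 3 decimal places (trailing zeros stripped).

Answer: 225

Derivation:
Executing turtle program step by step:
Start: pos=(1,0), heading=90, pen down
REPEAT 3 [
  -- iteration 1/3 --
  LT 135: heading 90 -> 225
  REPEAT 2 [
    -- iteration 1/2 --
    PU: pen up
    LT 135: heading 225 -> 0
    -- iteration 2/2 --
    PU: pen up
    LT 135: heading 0 -> 135
  ]
  -- iteration 2/3 --
  LT 135: heading 135 -> 270
  REPEAT 2 [
    -- iteration 1/2 --
    PU: pen up
    LT 135: heading 270 -> 45
    -- iteration 2/2 --
    PU: pen up
    LT 135: heading 45 -> 180
  ]
  -- iteration 3/3 --
  LT 135: heading 180 -> 315
  REPEAT 2 [
    -- iteration 1/2 --
    PU: pen up
    LT 135: heading 315 -> 90
    -- iteration 2/2 --
    PU: pen up
    LT 135: heading 90 -> 225
  ]
]
FD 1.8: (1,0) -> (-0.273,-1.273) [heading=225, move]
Final: pos=(-0.273,-1.273), heading=225, 0 segment(s) drawn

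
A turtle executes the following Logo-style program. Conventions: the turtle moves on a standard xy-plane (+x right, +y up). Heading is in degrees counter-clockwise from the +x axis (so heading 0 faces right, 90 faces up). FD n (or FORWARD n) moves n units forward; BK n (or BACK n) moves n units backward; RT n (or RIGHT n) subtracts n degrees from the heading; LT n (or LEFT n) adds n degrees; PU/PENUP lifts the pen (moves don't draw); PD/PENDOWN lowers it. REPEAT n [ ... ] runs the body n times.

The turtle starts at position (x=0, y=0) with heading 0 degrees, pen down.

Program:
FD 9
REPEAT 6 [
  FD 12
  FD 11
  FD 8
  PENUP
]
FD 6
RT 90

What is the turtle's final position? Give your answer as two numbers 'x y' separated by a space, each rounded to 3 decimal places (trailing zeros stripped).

Answer: 201 0

Derivation:
Executing turtle program step by step:
Start: pos=(0,0), heading=0, pen down
FD 9: (0,0) -> (9,0) [heading=0, draw]
REPEAT 6 [
  -- iteration 1/6 --
  FD 12: (9,0) -> (21,0) [heading=0, draw]
  FD 11: (21,0) -> (32,0) [heading=0, draw]
  FD 8: (32,0) -> (40,0) [heading=0, draw]
  PU: pen up
  -- iteration 2/6 --
  FD 12: (40,0) -> (52,0) [heading=0, move]
  FD 11: (52,0) -> (63,0) [heading=0, move]
  FD 8: (63,0) -> (71,0) [heading=0, move]
  PU: pen up
  -- iteration 3/6 --
  FD 12: (71,0) -> (83,0) [heading=0, move]
  FD 11: (83,0) -> (94,0) [heading=0, move]
  FD 8: (94,0) -> (102,0) [heading=0, move]
  PU: pen up
  -- iteration 4/6 --
  FD 12: (102,0) -> (114,0) [heading=0, move]
  FD 11: (114,0) -> (125,0) [heading=0, move]
  FD 8: (125,0) -> (133,0) [heading=0, move]
  PU: pen up
  -- iteration 5/6 --
  FD 12: (133,0) -> (145,0) [heading=0, move]
  FD 11: (145,0) -> (156,0) [heading=0, move]
  FD 8: (156,0) -> (164,0) [heading=0, move]
  PU: pen up
  -- iteration 6/6 --
  FD 12: (164,0) -> (176,0) [heading=0, move]
  FD 11: (176,0) -> (187,0) [heading=0, move]
  FD 8: (187,0) -> (195,0) [heading=0, move]
  PU: pen up
]
FD 6: (195,0) -> (201,0) [heading=0, move]
RT 90: heading 0 -> 270
Final: pos=(201,0), heading=270, 4 segment(s) drawn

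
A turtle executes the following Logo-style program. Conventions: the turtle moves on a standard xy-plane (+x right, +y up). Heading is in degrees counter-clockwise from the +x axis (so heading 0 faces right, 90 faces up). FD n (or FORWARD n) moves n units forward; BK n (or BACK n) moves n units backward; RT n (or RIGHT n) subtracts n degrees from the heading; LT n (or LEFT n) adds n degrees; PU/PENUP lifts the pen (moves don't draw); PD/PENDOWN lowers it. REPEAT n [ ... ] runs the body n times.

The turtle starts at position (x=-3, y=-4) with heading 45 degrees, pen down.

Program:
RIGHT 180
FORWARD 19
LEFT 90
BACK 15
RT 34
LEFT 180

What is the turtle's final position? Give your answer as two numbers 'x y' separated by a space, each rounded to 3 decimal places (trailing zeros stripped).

Executing turtle program step by step:
Start: pos=(-3,-4), heading=45, pen down
RT 180: heading 45 -> 225
FD 19: (-3,-4) -> (-16.435,-17.435) [heading=225, draw]
LT 90: heading 225 -> 315
BK 15: (-16.435,-17.435) -> (-27.042,-6.828) [heading=315, draw]
RT 34: heading 315 -> 281
LT 180: heading 281 -> 101
Final: pos=(-27.042,-6.828), heading=101, 2 segment(s) drawn

Answer: -27.042 -6.828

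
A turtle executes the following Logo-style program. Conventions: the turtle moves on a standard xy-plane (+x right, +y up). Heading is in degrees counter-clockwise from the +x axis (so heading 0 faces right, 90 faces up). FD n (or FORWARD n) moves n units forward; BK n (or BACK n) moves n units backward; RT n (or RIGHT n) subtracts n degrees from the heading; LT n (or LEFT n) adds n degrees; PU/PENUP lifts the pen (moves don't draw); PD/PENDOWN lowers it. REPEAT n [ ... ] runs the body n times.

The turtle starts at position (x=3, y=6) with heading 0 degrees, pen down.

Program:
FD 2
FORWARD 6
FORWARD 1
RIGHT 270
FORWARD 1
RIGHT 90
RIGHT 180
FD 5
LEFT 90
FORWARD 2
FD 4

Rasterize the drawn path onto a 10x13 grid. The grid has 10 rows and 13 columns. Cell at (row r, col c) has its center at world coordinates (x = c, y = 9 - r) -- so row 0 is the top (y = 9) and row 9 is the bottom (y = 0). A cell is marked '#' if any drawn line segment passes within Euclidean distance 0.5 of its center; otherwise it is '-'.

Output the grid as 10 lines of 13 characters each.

Segment 0: (3,6) -> (5,6)
Segment 1: (5,6) -> (11,6)
Segment 2: (11,6) -> (12,6)
Segment 3: (12,6) -> (12,7)
Segment 4: (12,7) -> (7,7)
Segment 5: (7,7) -> (7,5)
Segment 6: (7,5) -> (7,1)

Answer: -------------
-------------
-------######
---##########
-------#-----
-------#-----
-------#-----
-------#-----
-------#-----
-------------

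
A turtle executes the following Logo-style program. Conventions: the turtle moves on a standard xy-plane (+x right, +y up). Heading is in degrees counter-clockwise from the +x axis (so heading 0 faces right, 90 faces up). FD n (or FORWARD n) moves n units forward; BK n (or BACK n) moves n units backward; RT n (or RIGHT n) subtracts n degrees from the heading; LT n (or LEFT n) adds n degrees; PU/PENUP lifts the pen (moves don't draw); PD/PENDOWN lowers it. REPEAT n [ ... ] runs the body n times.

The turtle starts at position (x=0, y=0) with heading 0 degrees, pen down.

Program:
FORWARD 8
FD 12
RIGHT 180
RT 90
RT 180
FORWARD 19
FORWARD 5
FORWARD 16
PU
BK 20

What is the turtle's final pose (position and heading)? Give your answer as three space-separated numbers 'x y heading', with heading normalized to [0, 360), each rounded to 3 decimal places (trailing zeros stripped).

Answer: 20 -20 270

Derivation:
Executing turtle program step by step:
Start: pos=(0,0), heading=0, pen down
FD 8: (0,0) -> (8,0) [heading=0, draw]
FD 12: (8,0) -> (20,0) [heading=0, draw]
RT 180: heading 0 -> 180
RT 90: heading 180 -> 90
RT 180: heading 90 -> 270
FD 19: (20,0) -> (20,-19) [heading=270, draw]
FD 5: (20,-19) -> (20,-24) [heading=270, draw]
FD 16: (20,-24) -> (20,-40) [heading=270, draw]
PU: pen up
BK 20: (20,-40) -> (20,-20) [heading=270, move]
Final: pos=(20,-20), heading=270, 5 segment(s) drawn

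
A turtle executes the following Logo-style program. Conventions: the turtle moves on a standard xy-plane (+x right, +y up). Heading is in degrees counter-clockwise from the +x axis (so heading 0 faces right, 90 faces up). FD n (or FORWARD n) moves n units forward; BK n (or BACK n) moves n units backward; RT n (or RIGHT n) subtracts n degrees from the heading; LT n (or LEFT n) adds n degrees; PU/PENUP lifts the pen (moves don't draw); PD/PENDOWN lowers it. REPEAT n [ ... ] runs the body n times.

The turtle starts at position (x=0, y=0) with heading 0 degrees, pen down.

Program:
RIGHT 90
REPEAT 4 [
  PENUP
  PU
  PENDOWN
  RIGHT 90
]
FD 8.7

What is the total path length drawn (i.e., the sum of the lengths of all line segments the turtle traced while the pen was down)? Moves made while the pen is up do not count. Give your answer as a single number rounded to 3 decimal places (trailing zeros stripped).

Executing turtle program step by step:
Start: pos=(0,0), heading=0, pen down
RT 90: heading 0 -> 270
REPEAT 4 [
  -- iteration 1/4 --
  PU: pen up
  PU: pen up
  PD: pen down
  RT 90: heading 270 -> 180
  -- iteration 2/4 --
  PU: pen up
  PU: pen up
  PD: pen down
  RT 90: heading 180 -> 90
  -- iteration 3/4 --
  PU: pen up
  PU: pen up
  PD: pen down
  RT 90: heading 90 -> 0
  -- iteration 4/4 --
  PU: pen up
  PU: pen up
  PD: pen down
  RT 90: heading 0 -> 270
]
FD 8.7: (0,0) -> (0,-8.7) [heading=270, draw]
Final: pos=(0,-8.7), heading=270, 1 segment(s) drawn

Segment lengths:
  seg 1: (0,0) -> (0,-8.7), length = 8.7
Total = 8.7

Answer: 8.7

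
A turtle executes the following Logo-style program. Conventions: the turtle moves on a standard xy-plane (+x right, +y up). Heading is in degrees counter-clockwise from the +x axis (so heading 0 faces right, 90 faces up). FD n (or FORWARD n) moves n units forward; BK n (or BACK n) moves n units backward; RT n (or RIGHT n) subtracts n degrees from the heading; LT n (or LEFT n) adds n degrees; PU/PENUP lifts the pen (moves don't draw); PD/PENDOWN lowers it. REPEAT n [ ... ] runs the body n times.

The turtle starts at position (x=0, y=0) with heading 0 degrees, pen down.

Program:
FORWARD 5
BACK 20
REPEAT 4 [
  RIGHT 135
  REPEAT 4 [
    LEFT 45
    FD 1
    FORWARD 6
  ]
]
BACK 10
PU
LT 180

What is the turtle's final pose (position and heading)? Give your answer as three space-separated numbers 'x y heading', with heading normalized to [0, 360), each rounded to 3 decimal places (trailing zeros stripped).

Answer: 28.799 33.799 0

Derivation:
Executing turtle program step by step:
Start: pos=(0,0), heading=0, pen down
FD 5: (0,0) -> (5,0) [heading=0, draw]
BK 20: (5,0) -> (-15,0) [heading=0, draw]
REPEAT 4 [
  -- iteration 1/4 --
  RT 135: heading 0 -> 225
  REPEAT 4 [
    -- iteration 1/4 --
    LT 45: heading 225 -> 270
    FD 1: (-15,0) -> (-15,-1) [heading=270, draw]
    FD 6: (-15,-1) -> (-15,-7) [heading=270, draw]
    -- iteration 2/4 --
    LT 45: heading 270 -> 315
    FD 1: (-15,-7) -> (-14.293,-7.707) [heading=315, draw]
    FD 6: (-14.293,-7.707) -> (-10.05,-11.95) [heading=315, draw]
    -- iteration 3/4 --
    LT 45: heading 315 -> 0
    FD 1: (-10.05,-11.95) -> (-9.05,-11.95) [heading=0, draw]
    FD 6: (-9.05,-11.95) -> (-3.05,-11.95) [heading=0, draw]
    -- iteration 4/4 --
    LT 45: heading 0 -> 45
    FD 1: (-3.05,-11.95) -> (-2.343,-11.243) [heading=45, draw]
    FD 6: (-2.343,-11.243) -> (1.899,-7) [heading=45, draw]
  ]
  -- iteration 2/4 --
  RT 135: heading 45 -> 270
  REPEAT 4 [
    -- iteration 1/4 --
    LT 45: heading 270 -> 315
    FD 1: (1.899,-7) -> (2.607,-7.707) [heading=315, draw]
    FD 6: (2.607,-7.707) -> (6.849,-11.95) [heading=315, draw]
    -- iteration 2/4 --
    LT 45: heading 315 -> 0
    FD 1: (6.849,-11.95) -> (7.849,-11.95) [heading=0, draw]
    FD 6: (7.849,-11.95) -> (13.849,-11.95) [heading=0, draw]
    -- iteration 3/4 --
    LT 45: heading 0 -> 45
    FD 1: (13.849,-11.95) -> (14.556,-11.243) [heading=45, draw]
    FD 6: (14.556,-11.243) -> (18.799,-7) [heading=45, draw]
    -- iteration 4/4 --
    LT 45: heading 45 -> 90
    FD 1: (18.799,-7) -> (18.799,-6) [heading=90, draw]
    FD 6: (18.799,-6) -> (18.799,0) [heading=90, draw]
  ]
  -- iteration 3/4 --
  RT 135: heading 90 -> 315
  REPEAT 4 [
    -- iteration 1/4 --
    LT 45: heading 315 -> 0
    FD 1: (18.799,0) -> (19.799,0) [heading=0, draw]
    FD 6: (19.799,0) -> (25.799,0) [heading=0, draw]
    -- iteration 2/4 --
    LT 45: heading 0 -> 45
    FD 1: (25.799,0) -> (26.506,0.707) [heading=45, draw]
    FD 6: (26.506,0.707) -> (30.749,4.95) [heading=45, draw]
    -- iteration 3/4 --
    LT 45: heading 45 -> 90
    FD 1: (30.749,4.95) -> (30.749,5.95) [heading=90, draw]
    FD 6: (30.749,5.95) -> (30.749,11.95) [heading=90, draw]
    -- iteration 4/4 --
    LT 45: heading 90 -> 135
    FD 1: (30.749,11.95) -> (30.042,12.657) [heading=135, draw]
    FD 6: (30.042,12.657) -> (25.799,16.899) [heading=135, draw]
  ]
  -- iteration 4/4 --
  RT 135: heading 135 -> 0
  REPEAT 4 [
    -- iteration 1/4 --
    LT 45: heading 0 -> 45
    FD 1: (25.799,16.899) -> (26.506,17.607) [heading=45, draw]
    FD 6: (26.506,17.607) -> (30.749,21.849) [heading=45, draw]
    -- iteration 2/4 --
    LT 45: heading 45 -> 90
    FD 1: (30.749,21.849) -> (30.749,22.849) [heading=90, draw]
    FD 6: (30.749,22.849) -> (30.749,28.849) [heading=90, draw]
    -- iteration 3/4 --
    LT 45: heading 90 -> 135
    FD 1: (30.749,28.849) -> (30.042,29.556) [heading=135, draw]
    FD 6: (30.042,29.556) -> (25.799,33.799) [heading=135, draw]
    -- iteration 4/4 --
    LT 45: heading 135 -> 180
    FD 1: (25.799,33.799) -> (24.799,33.799) [heading=180, draw]
    FD 6: (24.799,33.799) -> (18.799,33.799) [heading=180, draw]
  ]
]
BK 10: (18.799,33.799) -> (28.799,33.799) [heading=180, draw]
PU: pen up
LT 180: heading 180 -> 0
Final: pos=(28.799,33.799), heading=0, 35 segment(s) drawn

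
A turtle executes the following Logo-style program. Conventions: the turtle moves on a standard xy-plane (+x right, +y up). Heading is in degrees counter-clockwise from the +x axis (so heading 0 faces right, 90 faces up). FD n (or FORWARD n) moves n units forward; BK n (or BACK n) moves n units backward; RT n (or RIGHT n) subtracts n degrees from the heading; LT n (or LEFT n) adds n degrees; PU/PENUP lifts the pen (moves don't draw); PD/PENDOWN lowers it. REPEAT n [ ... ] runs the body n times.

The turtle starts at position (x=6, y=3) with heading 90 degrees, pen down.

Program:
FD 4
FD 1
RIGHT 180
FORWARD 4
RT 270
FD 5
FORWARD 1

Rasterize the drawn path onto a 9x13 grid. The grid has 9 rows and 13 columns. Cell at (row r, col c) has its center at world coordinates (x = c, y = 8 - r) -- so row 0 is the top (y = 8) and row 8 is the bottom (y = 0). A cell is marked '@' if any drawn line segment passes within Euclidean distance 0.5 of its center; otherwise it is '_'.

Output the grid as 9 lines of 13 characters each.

Answer: ______@______
______@______
______@______
______@______
______@@@@@@@
______@______
_____________
_____________
_____________

Derivation:
Segment 0: (6,3) -> (6,7)
Segment 1: (6,7) -> (6,8)
Segment 2: (6,8) -> (6,4)
Segment 3: (6,4) -> (11,4)
Segment 4: (11,4) -> (12,4)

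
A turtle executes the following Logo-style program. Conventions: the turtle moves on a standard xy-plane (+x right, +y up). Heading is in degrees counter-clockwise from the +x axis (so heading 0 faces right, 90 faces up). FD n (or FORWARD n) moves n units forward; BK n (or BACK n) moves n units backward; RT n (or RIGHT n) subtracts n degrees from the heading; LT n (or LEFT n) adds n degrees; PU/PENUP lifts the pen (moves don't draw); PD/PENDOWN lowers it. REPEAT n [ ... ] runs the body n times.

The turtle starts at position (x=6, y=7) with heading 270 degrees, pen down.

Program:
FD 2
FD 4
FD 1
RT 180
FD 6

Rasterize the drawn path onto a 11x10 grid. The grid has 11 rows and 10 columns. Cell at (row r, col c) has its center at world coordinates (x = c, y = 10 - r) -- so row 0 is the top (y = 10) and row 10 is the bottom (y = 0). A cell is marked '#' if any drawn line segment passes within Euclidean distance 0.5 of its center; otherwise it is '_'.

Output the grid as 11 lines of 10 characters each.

Segment 0: (6,7) -> (6,5)
Segment 1: (6,5) -> (6,1)
Segment 2: (6,1) -> (6,0)
Segment 3: (6,0) -> (6,6)

Answer: __________
__________
__________
______#___
______#___
______#___
______#___
______#___
______#___
______#___
______#___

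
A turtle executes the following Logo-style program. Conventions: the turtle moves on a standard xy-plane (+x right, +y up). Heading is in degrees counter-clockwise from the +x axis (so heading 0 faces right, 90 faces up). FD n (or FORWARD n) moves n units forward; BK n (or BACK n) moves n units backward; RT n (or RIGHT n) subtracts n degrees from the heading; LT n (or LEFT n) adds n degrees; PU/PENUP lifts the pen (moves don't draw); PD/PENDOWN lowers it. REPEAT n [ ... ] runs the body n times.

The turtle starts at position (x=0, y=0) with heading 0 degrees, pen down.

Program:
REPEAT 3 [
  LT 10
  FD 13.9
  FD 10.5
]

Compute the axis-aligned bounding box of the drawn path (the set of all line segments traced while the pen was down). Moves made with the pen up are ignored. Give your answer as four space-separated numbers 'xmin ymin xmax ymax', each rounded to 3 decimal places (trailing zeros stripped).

Answer: 0 0 68.089 24.782

Derivation:
Executing turtle program step by step:
Start: pos=(0,0), heading=0, pen down
REPEAT 3 [
  -- iteration 1/3 --
  LT 10: heading 0 -> 10
  FD 13.9: (0,0) -> (13.689,2.414) [heading=10, draw]
  FD 10.5: (13.689,2.414) -> (24.029,4.237) [heading=10, draw]
  -- iteration 2/3 --
  LT 10: heading 10 -> 20
  FD 13.9: (24.029,4.237) -> (37.091,8.991) [heading=20, draw]
  FD 10.5: (37.091,8.991) -> (46.958,12.582) [heading=20, draw]
  -- iteration 3/3 --
  LT 10: heading 20 -> 30
  FD 13.9: (46.958,12.582) -> (58.996,19.532) [heading=30, draw]
  FD 10.5: (58.996,19.532) -> (68.089,24.782) [heading=30, draw]
]
Final: pos=(68.089,24.782), heading=30, 6 segment(s) drawn

Segment endpoints: x in {0, 13.689, 24.029, 37.091, 46.958, 58.996, 68.089}, y in {0, 2.414, 4.237, 8.991, 12.582, 19.532, 24.782}
xmin=0, ymin=0, xmax=68.089, ymax=24.782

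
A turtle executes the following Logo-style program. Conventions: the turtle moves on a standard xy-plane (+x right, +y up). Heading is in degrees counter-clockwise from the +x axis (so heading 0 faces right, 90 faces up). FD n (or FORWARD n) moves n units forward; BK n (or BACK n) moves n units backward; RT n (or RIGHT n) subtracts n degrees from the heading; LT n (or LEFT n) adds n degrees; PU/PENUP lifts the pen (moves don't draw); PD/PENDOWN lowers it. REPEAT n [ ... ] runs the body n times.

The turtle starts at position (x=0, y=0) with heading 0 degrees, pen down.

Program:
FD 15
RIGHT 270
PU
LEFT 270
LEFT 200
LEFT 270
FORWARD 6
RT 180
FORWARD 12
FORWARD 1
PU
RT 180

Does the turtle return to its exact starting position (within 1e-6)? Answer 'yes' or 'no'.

Answer: no

Derivation:
Executing turtle program step by step:
Start: pos=(0,0), heading=0, pen down
FD 15: (0,0) -> (15,0) [heading=0, draw]
RT 270: heading 0 -> 90
PU: pen up
LT 270: heading 90 -> 0
LT 200: heading 0 -> 200
LT 270: heading 200 -> 110
FD 6: (15,0) -> (12.948,5.638) [heading=110, move]
RT 180: heading 110 -> 290
FD 12: (12.948,5.638) -> (17.052,-5.638) [heading=290, move]
FD 1: (17.052,-5.638) -> (17.394,-6.578) [heading=290, move]
PU: pen up
RT 180: heading 290 -> 110
Final: pos=(17.394,-6.578), heading=110, 1 segment(s) drawn

Start position: (0, 0)
Final position: (17.394, -6.578)
Distance = 18.596; >= 1e-6 -> NOT closed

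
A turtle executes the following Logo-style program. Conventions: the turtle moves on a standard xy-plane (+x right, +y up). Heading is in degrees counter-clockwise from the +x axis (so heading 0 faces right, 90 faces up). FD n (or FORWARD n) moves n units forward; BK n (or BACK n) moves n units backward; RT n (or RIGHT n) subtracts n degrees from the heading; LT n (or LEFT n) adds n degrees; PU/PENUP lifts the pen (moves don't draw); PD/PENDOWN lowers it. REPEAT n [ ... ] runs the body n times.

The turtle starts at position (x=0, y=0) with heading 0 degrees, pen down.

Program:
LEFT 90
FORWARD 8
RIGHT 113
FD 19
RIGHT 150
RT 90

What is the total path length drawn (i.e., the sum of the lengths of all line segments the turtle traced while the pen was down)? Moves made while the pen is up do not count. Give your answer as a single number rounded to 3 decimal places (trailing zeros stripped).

Answer: 27

Derivation:
Executing turtle program step by step:
Start: pos=(0,0), heading=0, pen down
LT 90: heading 0 -> 90
FD 8: (0,0) -> (0,8) [heading=90, draw]
RT 113: heading 90 -> 337
FD 19: (0,8) -> (17.49,0.576) [heading=337, draw]
RT 150: heading 337 -> 187
RT 90: heading 187 -> 97
Final: pos=(17.49,0.576), heading=97, 2 segment(s) drawn

Segment lengths:
  seg 1: (0,0) -> (0,8), length = 8
  seg 2: (0,8) -> (17.49,0.576), length = 19
Total = 27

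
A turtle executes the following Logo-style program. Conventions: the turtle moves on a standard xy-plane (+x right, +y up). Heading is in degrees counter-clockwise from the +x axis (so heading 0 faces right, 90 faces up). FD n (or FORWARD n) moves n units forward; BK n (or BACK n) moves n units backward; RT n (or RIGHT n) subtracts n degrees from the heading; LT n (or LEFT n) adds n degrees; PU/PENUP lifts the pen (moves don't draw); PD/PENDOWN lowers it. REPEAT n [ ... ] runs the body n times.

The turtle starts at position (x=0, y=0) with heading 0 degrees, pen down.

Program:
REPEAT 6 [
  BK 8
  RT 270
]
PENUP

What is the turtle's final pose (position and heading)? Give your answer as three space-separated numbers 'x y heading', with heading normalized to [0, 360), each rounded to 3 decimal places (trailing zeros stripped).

Executing turtle program step by step:
Start: pos=(0,0), heading=0, pen down
REPEAT 6 [
  -- iteration 1/6 --
  BK 8: (0,0) -> (-8,0) [heading=0, draw]
  RT 270: heading 0 -> 90
  -- iteration 2/6 --
  BK 8: (-8,0) -> (-8,-8) [heading=90, draw]
  RT 270: heading 90 -> 180
  -- iteration 3/6 --
  BK 8: (-8,-8) -> (0,-8) [heading=180, draw]
  RT 270: heading 180 -> 270
  -- iteration 4/6 --
  BK 8: (0,-8) -> (0,0) [heading=270, draw]
  RT 270: heading 270 -> 0
  -- iteration 5/6 --
  BK 8: (0,0) -> (-8,0) [heading=0, draw]
  RT 270: heading 0 -> 90
  -- iteration 6/6 --
  BK 8: (-8,0) -> (-8,-8) [heading=90, draw]
  RT 270: heading 90 -> 180
]
PU: pen up
Final: pos=(-8,-8), heading=180, 6 segment(s) drawn

Answer: -8 -8 180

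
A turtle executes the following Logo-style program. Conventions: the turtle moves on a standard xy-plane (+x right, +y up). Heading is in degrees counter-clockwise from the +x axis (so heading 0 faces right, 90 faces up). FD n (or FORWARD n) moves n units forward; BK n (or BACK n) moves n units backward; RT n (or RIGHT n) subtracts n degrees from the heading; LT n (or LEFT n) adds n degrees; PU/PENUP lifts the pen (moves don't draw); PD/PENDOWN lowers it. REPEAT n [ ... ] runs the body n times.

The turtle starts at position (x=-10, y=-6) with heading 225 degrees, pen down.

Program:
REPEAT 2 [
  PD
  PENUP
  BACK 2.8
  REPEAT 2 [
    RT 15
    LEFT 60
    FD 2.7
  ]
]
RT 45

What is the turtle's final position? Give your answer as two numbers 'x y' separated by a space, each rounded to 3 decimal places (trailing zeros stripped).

Answer: -3.482 -4.74

Derivation:
Executing turtle program step by step:
Start: pos=(-10,-6), heading=225, pen down
REPEAT 2 [
  -- iteration 1/2 --
  PD: pen down
  PU: pen up
  BK 2.8: (-10,-6) -> (-8.02,-4.02) [heading=225, move]
  REPEAT 2 [
    -- iteration 1/2 --
    RT 15: heading 225 -> 210
    LT 60: heading 210 -> 270
    FD 2.7: (-8.02,-4.02) -> (-8.02,-6.72) [heading=270, move]
    -- iteration 2/2 --
    RT 15: heading 270 -> 255
    LT 60: heading 255 -> 315
    FD 2.7: (-8.02,-6.72) -> (-6.111,-8.629) [heading=315, move]
  ]
  -- iteration 2/2 --
  PD: pen down
  PU: pen up
  BK 2.8: (-6.111,-8.629) -> (-8.091,-6.649) [heading=315, move]
  REPEAT 2 [
    -- iteration 1/2 --
    RT 15: heading 315 -> 300
    LT 60: heading 300 -> 0
    FD 2.7: (-8.091,-6.649) -> (-5.391,-6.649) [heading=0, move]
    -- iteration 2/2 --
    RT 15: heading 0 -> 345
    LT 60: heading 345 -> 45
    FD 2.7: (-5.391,-6.649) -> (-3.482,-4.74) [heading=45, move]
  ]
]
RT 45: heading 45 -> 0
Final: pos=(-3.482,-4.74), heading=0, 0 segment(s) drawn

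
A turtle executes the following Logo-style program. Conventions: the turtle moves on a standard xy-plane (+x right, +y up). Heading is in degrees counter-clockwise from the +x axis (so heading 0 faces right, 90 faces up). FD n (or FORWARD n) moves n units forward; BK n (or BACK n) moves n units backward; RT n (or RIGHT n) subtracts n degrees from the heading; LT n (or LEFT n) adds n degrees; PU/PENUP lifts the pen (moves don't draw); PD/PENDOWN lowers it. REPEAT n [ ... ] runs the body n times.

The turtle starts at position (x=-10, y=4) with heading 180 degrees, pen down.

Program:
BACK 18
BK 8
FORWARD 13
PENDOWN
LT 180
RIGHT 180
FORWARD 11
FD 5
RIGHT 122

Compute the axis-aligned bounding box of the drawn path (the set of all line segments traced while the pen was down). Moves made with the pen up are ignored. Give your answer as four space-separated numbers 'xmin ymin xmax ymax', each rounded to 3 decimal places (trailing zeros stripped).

Executing turtle program step by step:
Start: pos=(-10,4), heading=180, pen down
BK 18: (-10,4) -> (8,4) [heading=180, draw]
BK 8: (8,4) -> (16,4) [heading=180, draw]
FD 13: (16,4) -> (3,4) [heading=180, draw]
PD: pen down
LT 180: heading 180 -> 0
RT 180: heading 0 -> 180
FD 11: (3,4) -> (-8,4) [heading=180, draw]
FD 5: (-8,4) -> (-13,4) [heading=180, draw]
RT 122: heading 180 -> 58
Final: pos=(-13,4), heading=58, 5 segment(s) drawn

Segment endpoints: x in {-13, -10, -8, 3, 8, 16}, y in {4, 4, 4, 4, 4}
xmin=-13, ymin=4, xmax=16, ymax=4

Answer: -13 4 16 4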